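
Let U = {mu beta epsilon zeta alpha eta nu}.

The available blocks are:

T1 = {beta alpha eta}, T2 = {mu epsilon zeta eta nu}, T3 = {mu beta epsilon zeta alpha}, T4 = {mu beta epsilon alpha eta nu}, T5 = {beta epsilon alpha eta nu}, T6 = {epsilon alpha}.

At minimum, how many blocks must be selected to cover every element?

Take {T2, T4}. Their union is {mu, beta, epsilon, zeta, alpha, eta, nu}, which is all 7 elements.
No single block has all 7 elements (the largest, T4, has 6), so 2 is optimal.

2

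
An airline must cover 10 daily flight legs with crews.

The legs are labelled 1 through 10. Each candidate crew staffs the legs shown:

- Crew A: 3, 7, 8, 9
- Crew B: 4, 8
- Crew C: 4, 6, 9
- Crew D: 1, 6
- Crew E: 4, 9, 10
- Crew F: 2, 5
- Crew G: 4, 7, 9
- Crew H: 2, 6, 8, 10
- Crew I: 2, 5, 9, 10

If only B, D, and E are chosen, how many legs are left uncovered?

4

Union of B, D, E = {1, 4, 6, 8, 9, 10}.
Not covered: 2, 3, 5, 7 — 4 legs.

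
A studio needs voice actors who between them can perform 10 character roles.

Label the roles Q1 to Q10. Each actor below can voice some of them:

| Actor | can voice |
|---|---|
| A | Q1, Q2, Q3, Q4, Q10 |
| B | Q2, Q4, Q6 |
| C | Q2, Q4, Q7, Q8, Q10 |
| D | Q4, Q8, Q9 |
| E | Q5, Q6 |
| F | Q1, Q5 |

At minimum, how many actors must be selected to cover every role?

Take {A, C, D, E}. Their union is {Q1, Q2, Q3, Q4, Q5, Q6, Q7, Q8, Q9, Q10}, which is all 10 roles.
Only A contains Q3, so A is forced; the remaining 5 roles need at least 3 more actors (each remaining actor adds at most 2) — so at least 4 actors are needed, and 4 is optimal.

4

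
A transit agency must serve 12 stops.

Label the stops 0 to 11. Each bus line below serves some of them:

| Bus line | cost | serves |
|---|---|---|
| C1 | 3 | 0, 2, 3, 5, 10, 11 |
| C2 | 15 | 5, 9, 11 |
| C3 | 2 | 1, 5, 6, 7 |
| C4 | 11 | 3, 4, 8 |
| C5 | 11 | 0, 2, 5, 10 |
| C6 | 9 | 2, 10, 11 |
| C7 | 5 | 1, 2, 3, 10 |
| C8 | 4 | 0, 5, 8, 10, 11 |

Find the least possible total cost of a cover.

31

C1, C2, C3, C4 together cover every stop (C1 ∪ C2 ∪ C3 ∪ C4 = {0, 1, 2, 3, 4, 5, 6, 7, 8, 9, 10, 11}); total cost 3 + 15 + 2 + 11 = 31.
The greedy pick C1, C3, C8, C4, C2 costs 35; no covering selection beats 31.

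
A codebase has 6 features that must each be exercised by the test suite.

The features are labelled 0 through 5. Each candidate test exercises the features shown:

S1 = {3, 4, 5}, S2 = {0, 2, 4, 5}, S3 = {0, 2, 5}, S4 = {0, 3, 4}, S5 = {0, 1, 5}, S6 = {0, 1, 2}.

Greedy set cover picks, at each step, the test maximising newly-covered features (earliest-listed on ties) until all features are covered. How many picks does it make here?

3

Greedy: pick S2 (covers 4 new) → pick S1 (covers 1 new) → pick S5 (covers 1 new). Total picks: 3.
(The true minimum cover uses only 2 tests, so greedy is not optimal here.)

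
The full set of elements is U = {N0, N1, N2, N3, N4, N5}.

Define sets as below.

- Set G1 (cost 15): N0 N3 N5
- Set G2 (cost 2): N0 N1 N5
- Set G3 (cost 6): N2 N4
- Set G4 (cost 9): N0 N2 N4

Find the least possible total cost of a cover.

23

G1, G2, G3 together cover every element (G1 ∪ G2 ∪ G3 = {N0, N1, N2, N3, N4, N5}); total cost 15 + 2 + 6 = 23.
No covering selection has total cost below 23.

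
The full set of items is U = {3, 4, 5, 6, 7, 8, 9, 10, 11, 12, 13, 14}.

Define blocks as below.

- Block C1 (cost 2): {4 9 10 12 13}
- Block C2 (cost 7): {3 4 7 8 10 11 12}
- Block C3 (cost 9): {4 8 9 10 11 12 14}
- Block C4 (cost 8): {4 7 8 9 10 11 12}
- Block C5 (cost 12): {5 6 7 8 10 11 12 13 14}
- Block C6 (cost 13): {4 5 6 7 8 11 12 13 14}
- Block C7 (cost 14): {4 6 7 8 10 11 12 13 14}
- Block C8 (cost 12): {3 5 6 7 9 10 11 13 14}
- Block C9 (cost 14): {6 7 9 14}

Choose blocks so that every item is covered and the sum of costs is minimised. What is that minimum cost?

19

C2, C8 together cover every item (C2 ∪ C8 = {3, 4, 5, 6, 7, 8, 9, 10, 11, 12, 13, 14}); total cost 7 + 12 = 19.
The greedy pick C1, C2, C5 costs 21; no covering selection beats 19.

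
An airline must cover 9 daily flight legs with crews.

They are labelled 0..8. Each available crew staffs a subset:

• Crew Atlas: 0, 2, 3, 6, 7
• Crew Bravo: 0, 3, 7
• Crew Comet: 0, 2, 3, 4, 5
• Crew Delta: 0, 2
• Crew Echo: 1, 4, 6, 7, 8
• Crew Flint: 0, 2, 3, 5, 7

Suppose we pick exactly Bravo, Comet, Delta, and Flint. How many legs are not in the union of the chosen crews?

3

Union of Bravo, Comet, Delta, Flint = {0, 2, 3, 4, 5, 7}.
Not covered: 1, 6, 8 — 3 legs.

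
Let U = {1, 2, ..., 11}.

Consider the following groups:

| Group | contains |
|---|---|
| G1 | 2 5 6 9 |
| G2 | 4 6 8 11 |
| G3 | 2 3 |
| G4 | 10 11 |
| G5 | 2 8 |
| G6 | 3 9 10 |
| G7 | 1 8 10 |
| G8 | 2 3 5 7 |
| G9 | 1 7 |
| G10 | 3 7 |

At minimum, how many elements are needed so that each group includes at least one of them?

4

Take H = {2, 7, 8, 10}. Each listed group contains at least one of these, so H is a hitting set of size 4.
No choice of 3 elements meets every group, so 4 is the minimum.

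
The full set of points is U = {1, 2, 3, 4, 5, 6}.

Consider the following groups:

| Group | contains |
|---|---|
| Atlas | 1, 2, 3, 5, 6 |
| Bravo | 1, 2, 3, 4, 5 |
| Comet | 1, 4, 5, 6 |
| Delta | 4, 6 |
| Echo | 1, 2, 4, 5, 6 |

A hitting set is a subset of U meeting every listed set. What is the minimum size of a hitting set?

2

H = {4, 5} meets every group (each contains at least one member of H), and |H| = 2.
No single point lies in every group, so at least 2 are needed and 2 is optimal.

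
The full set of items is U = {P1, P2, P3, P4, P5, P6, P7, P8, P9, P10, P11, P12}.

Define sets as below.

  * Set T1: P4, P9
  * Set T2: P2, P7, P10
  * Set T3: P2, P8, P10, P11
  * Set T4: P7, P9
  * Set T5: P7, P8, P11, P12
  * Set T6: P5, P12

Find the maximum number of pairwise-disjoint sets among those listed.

T1, T2, T6 are pairwise disjoint (T1={P4,P9}; T2={P2,P7,P10}; T6={P5,P12}).
Every remaining set overlaps one of these, and no 4 of the listed sets are pairwise disjoint, so 3 is the maximum.

3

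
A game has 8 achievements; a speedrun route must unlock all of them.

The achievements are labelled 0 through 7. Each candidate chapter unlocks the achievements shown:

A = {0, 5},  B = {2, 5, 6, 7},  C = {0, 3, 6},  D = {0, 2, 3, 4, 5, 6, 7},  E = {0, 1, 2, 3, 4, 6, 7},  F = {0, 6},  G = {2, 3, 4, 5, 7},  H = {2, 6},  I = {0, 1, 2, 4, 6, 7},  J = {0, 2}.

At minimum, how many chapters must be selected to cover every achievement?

2

Take {B, E}. Their union is {0, 1, 2, 3, 4, 5, 6, 7}, which is all 8 achievements.
No single chapter has all 8 achievements (the largest, D, has 7), so 2 is optimal.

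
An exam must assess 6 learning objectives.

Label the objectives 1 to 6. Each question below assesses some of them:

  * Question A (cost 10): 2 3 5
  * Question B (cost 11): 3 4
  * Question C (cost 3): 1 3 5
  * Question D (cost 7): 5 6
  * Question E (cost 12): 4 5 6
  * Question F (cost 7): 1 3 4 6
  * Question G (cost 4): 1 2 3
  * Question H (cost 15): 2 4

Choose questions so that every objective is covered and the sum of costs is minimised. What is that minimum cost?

C, F, G together cover every objective (C ∪ F ∪ G = {1, 2, 3, 4, 5, 6}); total cost 3 + 7 + 4 = 14.
No covering selection has total cost below 14.

14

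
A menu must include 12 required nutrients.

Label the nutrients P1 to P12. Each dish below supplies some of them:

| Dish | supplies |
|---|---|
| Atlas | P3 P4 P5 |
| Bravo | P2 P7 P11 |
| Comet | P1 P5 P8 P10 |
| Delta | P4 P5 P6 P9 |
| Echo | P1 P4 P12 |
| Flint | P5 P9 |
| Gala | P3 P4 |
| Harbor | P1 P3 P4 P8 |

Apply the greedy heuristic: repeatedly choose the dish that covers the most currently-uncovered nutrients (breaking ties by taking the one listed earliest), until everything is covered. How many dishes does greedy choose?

Greedy: pick Comet (covers 4 new) → pick Bravo (covers 3 new) → pick Delta (covers 3 new) → pick Atlas (covers 1 new) → pick Echo (covers 1 new). Total picks: 5.

5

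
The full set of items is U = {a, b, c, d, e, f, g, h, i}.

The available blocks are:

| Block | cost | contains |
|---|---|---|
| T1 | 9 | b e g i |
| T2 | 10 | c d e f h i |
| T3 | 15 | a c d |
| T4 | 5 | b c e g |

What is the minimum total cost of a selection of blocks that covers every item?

T2, T3, T4 together cover every item (T2 ∪ T3 ∪ T4 = {a, b, c, d, e, f, g, h, i}); total cost 10 + 15 + 5 = 30.
No covering selection has total cost below 30.

30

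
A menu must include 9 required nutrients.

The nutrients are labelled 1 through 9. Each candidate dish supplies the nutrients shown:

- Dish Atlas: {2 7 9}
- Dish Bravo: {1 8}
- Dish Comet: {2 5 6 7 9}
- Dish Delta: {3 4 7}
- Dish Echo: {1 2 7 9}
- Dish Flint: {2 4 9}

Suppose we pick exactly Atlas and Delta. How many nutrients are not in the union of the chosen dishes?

4

Union of Atlas, Delta = {2, 3, 4, 7, 9}.
Not covered: 1, 5, 6, 8 — 4 nutrients.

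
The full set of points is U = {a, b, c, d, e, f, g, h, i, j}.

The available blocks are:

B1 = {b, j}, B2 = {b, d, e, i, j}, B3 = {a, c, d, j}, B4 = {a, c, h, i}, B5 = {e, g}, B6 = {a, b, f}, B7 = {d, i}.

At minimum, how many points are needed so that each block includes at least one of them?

4

The 4 points {a, b, g, i} hit every block.
No choice of 3 points meets every block, so 4 is the minimum.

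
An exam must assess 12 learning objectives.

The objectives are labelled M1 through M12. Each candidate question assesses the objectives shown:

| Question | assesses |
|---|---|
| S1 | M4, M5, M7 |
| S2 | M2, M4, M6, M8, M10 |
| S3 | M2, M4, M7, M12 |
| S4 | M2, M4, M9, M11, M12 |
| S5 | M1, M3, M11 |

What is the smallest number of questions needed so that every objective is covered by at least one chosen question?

4

Take {S1, S2, S4, S5}. Their union is {M1, M2, M3, M4, M5, M6, M7, M8, M9, M10, M11, M12}, which is all 12 objectives.
Only S1 contains M5, so S1 is forced; the remaining 9 objectives need at least 3 more questions (each remaining question adds at most 4) — so at least 4 questions are needed, and 4 is optimal.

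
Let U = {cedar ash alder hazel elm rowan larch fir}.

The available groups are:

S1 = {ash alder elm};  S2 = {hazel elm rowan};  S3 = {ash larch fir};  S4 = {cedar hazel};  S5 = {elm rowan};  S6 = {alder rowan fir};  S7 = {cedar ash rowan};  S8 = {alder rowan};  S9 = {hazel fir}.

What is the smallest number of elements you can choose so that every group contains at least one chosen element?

Take H = {ash, hazel, rowan}. Each listed group contains at least one of these, so H is a hitting set of size 3.
The groups S3, S4, S5 are pairwise disjoint, so any hitting set needs a separate element for each — at least 3. Hence 3 is optimal.

3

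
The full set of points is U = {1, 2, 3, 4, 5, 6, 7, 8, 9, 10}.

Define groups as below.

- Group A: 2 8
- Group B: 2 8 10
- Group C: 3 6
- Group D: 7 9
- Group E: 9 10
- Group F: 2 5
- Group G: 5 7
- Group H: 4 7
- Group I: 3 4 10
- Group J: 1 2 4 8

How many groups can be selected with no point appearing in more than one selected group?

A, C, E, H are pairwise disjoint (A={2,8}; C={3,6}; E={9,10}; H={4,7}).
Every remaining group overlaps one of these, and no 5 of the listed groups are pairwise disjoint, so 4 is the maximum.

4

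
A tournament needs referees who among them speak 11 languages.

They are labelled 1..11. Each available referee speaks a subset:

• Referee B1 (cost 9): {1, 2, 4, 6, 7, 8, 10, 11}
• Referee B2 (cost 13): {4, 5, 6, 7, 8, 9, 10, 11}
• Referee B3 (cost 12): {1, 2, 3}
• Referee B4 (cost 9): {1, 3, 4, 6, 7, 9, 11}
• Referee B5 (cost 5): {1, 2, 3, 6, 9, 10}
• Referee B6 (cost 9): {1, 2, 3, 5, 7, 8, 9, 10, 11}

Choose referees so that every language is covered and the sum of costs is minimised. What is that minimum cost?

B2, B5 together cover every language (B2 ∪ B5 = {1, 2, 3, 4, 5, 6, 7, 8, 9, 10, 11}); total cost 13 + 5 = 18.
The greedy pick B5, B1, B6 costs 23; no covering selection beats 18.

18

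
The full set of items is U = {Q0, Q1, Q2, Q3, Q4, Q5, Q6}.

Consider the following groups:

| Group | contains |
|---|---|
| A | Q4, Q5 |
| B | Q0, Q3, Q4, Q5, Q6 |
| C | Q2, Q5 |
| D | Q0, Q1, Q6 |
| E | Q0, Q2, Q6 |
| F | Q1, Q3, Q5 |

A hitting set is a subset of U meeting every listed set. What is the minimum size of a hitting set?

2

Take H = {Q0, Q5}. Each listed group contains at least one of these, so H is a hitting set of size 2.
The groups A, D are pairwise disjoint, so any hitting set needs a separate item for each — at least 2. Hence 2 is optimal.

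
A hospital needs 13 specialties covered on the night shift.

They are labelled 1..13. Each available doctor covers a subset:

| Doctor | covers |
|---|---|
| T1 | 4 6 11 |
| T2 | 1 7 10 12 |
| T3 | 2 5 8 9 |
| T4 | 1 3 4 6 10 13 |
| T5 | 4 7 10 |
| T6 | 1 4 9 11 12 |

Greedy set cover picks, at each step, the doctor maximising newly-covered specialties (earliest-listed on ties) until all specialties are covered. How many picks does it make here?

Greedy: pick T4 (covers 6 new) → pick T3 (covers 4 new) → pick T2 (covers 2 new) → pick T1 (covers 1 new). Total picks: 4.

4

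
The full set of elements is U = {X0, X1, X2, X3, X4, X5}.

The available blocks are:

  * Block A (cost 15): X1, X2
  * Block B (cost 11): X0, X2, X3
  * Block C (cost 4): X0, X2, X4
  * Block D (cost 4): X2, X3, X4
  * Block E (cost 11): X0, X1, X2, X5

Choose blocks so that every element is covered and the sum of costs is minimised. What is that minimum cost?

15

D, E together cover every element (D ∪ E = {X0, X1, X2, X3, X4, X5}); total cost 4 + 11 = 15.
The greedy pick C, D, E costs 19; no covering selection beats 15.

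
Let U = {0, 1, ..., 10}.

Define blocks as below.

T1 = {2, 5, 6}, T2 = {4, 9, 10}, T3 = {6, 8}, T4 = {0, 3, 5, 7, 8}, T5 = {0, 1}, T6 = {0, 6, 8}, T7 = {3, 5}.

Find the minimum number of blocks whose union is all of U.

T1 and T2 and T4 and T5 together: T1 ∪ T2 ∪ T4 ∪ T5 = {0, 1, 2, 3, 4, 5, 6, 7, 8, 9, 10} — every point is covered.
Only T5 contains 1, so T5 is forced; the remaining 9 points need at least 3 more blocks (each remaining block adds at most 4) — so at least 4 blocks are needed, and 4 is optimal.

4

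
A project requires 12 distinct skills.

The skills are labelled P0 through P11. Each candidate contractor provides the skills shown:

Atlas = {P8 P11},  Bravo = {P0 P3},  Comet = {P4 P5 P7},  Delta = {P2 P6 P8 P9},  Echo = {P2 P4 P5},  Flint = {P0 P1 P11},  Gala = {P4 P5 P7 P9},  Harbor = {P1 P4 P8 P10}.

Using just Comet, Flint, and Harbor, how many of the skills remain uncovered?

Union of Comet, Flint, Harbor = {P0, P1, P4, P5, P7, P8, P10, P11}.
Not covered: P2, P3, P6, P9 — 4 skills.

4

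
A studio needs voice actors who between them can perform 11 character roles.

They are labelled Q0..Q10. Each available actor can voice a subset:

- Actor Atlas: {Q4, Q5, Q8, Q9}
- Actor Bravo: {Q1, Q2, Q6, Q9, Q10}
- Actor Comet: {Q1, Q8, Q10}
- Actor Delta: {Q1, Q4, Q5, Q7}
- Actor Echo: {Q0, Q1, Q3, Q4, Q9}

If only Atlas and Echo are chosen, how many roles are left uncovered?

Union of Atlas, Echo = {Q0, Q1, Q3, Q4, Q5, Q8, Q9}.
Not covered: Q2, Q6, Q7, Q10 — 4 roles.

4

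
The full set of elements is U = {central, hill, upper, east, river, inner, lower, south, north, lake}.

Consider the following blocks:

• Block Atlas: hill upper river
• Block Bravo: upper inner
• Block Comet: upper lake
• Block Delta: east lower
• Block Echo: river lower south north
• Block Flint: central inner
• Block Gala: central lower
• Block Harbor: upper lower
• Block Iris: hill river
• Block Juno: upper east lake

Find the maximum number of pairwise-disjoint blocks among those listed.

4

Comet, Delta, Flint, Iris are pairwise disjoint (Comet={upper,lake}; Delta={east,lower}; Flint={central,inner}; Iris={hill,river}).
Every remaining block overlaps one of these, and no 5 of the listed blocks are pairwise disjoint, so 4 is the maximum.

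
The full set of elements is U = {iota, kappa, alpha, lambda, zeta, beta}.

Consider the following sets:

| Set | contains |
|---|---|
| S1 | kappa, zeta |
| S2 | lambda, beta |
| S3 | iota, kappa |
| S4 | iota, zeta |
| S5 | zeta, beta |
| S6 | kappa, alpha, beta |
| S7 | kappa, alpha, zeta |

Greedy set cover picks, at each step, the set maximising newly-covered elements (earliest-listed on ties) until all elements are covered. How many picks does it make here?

Greedy: pick S6 (covers 3 new) → pick S4 (covers 2 new) → pick S2 (covers 1 new). Total picks: 3.

3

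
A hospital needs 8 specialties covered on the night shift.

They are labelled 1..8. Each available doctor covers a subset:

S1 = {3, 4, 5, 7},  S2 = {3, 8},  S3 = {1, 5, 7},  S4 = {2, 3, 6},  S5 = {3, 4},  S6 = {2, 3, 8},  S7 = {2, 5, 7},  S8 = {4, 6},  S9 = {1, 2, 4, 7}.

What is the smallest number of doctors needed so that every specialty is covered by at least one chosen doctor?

3

S3 and S6 and S8 together: S3 ∪ S6 ∪ S8 = {1, 2, 3, 4, 5, 6, 7, 8} — every specialty is covered.
No 2 of the 9 doctors cover everything (all 36 combinations miss at least one specialty), so 3 is optimal.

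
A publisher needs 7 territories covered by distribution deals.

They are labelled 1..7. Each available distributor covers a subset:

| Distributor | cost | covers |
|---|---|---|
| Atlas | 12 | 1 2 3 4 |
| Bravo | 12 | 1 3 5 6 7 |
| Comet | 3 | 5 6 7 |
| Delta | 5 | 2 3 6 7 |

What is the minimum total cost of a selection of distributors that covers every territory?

Atlas, Comet together cover every territory (Atlas ∪ Comet = {1, 2, 3, 4, 5, 6, 7}); total cost 12 + 3 = 15.
The greedy pick Comet, Delta, Atlas costs 20; no covering selection beats 15.

15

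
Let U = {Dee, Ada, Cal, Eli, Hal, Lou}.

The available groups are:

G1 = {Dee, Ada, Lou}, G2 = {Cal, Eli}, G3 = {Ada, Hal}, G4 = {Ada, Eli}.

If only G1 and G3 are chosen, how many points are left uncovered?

Union of G1, G3 = {Dee, Ada, Hal, Lou}.
Not covered: Cal, Eli — 2 points.

2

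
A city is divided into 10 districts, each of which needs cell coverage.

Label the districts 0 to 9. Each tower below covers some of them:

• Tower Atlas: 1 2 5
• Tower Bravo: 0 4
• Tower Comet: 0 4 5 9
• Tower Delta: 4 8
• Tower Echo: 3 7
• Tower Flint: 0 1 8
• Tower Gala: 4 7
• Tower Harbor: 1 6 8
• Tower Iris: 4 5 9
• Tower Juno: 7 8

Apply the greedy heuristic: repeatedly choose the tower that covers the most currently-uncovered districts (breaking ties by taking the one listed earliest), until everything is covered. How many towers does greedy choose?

Greedy: pick Comet (covers 4 new) → pick Harbor (covers 3 new) → pick Echo (covers 2 new) → pick Atlas (covers 1 new). Total picks: 4.

4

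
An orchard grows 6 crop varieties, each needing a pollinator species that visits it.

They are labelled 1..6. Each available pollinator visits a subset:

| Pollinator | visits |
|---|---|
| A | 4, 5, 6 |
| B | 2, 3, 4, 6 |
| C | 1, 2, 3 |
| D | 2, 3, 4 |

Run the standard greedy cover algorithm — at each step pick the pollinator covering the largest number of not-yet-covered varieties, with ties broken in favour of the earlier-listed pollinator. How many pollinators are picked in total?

3

Greedy: pick B (covers 4 new) → pick A (covers 1 new) → pick C (covers 1 new). Total picks: 3.
(The true minimum cover uses only 2 pollinators, so greedy is not optimal here.)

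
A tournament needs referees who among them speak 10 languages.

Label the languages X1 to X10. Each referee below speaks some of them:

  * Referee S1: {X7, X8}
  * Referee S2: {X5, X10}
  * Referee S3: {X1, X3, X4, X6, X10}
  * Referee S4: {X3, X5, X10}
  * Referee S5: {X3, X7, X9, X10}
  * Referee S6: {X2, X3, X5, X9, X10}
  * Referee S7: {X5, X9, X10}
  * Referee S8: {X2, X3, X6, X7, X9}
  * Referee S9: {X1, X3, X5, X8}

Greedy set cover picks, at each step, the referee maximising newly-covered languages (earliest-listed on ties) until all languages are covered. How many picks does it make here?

Greedy: pick S3 (covers 5 new) → pick S6 (covers 3 new) → pick S1 (covers 2 new). Total picks: 3.

3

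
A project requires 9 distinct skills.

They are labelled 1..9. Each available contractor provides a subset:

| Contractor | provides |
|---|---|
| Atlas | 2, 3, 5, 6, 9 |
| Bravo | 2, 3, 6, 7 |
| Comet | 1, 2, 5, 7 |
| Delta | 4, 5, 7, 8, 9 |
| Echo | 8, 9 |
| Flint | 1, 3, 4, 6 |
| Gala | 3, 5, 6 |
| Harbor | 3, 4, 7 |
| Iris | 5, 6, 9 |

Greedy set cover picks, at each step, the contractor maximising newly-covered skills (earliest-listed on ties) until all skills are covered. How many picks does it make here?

3

Greedy: pick Atlas (covers 5 new) → pick Delta (covers 3 new) → pick Comet (covers 1 new). Total picks: 3.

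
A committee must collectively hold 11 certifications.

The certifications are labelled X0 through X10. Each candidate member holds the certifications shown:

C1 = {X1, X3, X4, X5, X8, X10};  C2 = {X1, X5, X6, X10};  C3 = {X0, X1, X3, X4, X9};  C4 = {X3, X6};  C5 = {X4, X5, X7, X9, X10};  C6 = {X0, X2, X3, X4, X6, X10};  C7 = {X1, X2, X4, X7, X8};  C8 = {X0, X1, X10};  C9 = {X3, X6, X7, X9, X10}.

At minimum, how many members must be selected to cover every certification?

Take {C1, C5, C6}. Their union is {X0, X1, X2, X3, X4, X5, X6, X7, X8, X9, X10}, which is all 11 certifications.
No 2 of the 9 members cover everything (all 36 combinations miss at least one certification), so 3 is optimal.

3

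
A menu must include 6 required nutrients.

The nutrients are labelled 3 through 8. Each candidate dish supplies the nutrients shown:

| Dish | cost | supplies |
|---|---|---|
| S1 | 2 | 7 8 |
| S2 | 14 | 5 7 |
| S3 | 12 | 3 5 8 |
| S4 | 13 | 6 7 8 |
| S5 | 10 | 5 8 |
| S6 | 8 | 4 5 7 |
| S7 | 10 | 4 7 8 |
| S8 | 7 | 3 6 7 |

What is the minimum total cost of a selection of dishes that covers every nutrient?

17

S1, S6, S8 together cover every nutrient (S1 ∪ S6 ∪ S8 = {3, 4, 5, 6, 7, 8}); total cost 2 + 8 + 7 = 17.
No covering selection has total cost below 17.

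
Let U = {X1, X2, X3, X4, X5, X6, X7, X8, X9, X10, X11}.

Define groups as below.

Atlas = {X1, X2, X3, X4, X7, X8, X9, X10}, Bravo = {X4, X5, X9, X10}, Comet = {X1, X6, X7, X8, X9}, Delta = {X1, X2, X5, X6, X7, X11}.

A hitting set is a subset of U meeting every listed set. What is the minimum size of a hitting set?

2

H = {X6, X10} meets every group (each contains at least one member of H), and |H| = 2.
No single item lies in every group, so at least 2 are needed and 2 is optimal.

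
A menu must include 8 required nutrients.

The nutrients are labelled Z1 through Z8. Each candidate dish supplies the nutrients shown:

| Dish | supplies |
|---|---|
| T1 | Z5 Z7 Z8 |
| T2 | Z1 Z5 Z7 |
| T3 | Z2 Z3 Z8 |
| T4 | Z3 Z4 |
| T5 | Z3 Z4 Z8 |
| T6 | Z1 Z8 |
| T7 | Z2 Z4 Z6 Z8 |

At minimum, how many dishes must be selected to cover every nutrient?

3

Take {T2, T4, T7}. Their union is {Z1, Z2, Z3, Z4, Z5, Z6, Z7, Z8}, which is all 8 nutrients.
Only T7 contains Z6, so T7 is forced; the remaining 4 nutrients need at least 2 more dishes (each remaining dish adds at most 3) — so at least 3 dishes are needed, and 3 is optimal.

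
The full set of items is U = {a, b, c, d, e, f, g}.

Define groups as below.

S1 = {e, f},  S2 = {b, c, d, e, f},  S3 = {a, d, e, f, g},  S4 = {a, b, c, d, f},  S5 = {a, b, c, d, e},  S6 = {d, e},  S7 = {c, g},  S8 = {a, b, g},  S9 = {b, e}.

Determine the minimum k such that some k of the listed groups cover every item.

S2 and S8 cover everything between them: the union {a, b, c, d, e, f, g} is all of U.
No single group has all 7 items (the largest, S2, has 5), so 2 is optimal.

2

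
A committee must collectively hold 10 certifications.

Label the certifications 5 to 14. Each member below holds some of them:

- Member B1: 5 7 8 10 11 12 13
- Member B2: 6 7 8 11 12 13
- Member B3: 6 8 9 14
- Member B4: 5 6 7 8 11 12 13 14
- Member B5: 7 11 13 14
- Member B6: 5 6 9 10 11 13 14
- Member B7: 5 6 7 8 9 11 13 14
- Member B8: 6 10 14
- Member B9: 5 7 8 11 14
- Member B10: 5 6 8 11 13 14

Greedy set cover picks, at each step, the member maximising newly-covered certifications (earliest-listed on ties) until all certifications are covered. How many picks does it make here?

2

Greedy: pick B4 (covers 8 new) → pick B6 (covers 2 new). Total picks: 2.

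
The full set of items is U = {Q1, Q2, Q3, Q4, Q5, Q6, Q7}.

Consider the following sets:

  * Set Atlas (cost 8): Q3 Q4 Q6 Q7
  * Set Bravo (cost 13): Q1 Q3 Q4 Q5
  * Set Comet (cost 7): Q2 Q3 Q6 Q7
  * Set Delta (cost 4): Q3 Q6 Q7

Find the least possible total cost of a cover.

20

Bravo, Comet together cover every item (Bravo ∪ Comet = {Q1, Q2, Q3, Q4, Q5, Q6, Q7}); total cost 13 + 7 = 20.
The greedy pick Delta, Bravo, Comet costs 24; no covering selection beats 20.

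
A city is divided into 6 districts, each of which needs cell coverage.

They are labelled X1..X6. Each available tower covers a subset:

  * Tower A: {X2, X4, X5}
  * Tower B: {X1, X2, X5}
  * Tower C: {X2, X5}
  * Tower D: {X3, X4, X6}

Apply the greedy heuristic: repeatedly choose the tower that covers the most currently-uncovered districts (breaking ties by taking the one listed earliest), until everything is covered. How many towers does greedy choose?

3

Greedy: pick A (covers 3 new) → pick D (covers 2 new) → pick B (covers 1 new). Total picks: 3.
(The true minimum cover uses only 2 towers, so greedy is not optimal here.)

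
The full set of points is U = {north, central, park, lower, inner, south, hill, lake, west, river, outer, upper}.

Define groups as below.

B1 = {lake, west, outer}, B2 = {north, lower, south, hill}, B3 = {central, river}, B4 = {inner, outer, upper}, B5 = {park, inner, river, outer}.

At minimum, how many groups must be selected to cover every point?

Take {B1, B2, B3, B4, B5}. Their union is {north, central, park, lower, inner, south, hill, lake, west, river, outer, upper}, which is all 12 points.
No 4 of the 5 groups cover everything (all 5 combinations miss at least one point), so 5 is optimal.

5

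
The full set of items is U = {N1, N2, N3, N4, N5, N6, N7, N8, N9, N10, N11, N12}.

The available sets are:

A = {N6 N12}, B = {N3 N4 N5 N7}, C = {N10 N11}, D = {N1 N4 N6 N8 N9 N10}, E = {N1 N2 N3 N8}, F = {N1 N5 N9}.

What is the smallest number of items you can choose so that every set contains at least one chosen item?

4

Take H = {N1, N4, N10, N12}. Each listed set contains at least one of these, so H is a hitting set of size 4.
No choice of 3 items meets every set, so 4 is the minimum.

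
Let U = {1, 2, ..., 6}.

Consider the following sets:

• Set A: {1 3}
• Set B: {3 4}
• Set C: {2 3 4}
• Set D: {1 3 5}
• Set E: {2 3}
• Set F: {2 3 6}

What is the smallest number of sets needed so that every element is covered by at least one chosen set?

B and D and F together: B ∪ D ∪ F = {1, 2, 3, 4, 5, 6} — every element is covered.
Only D contains 5, so D is forced; the remaining 3 elements need at least 2 more sets (each remaining set adds at most 2) — so at least 3 sets are needed, and 3 is optimal.

3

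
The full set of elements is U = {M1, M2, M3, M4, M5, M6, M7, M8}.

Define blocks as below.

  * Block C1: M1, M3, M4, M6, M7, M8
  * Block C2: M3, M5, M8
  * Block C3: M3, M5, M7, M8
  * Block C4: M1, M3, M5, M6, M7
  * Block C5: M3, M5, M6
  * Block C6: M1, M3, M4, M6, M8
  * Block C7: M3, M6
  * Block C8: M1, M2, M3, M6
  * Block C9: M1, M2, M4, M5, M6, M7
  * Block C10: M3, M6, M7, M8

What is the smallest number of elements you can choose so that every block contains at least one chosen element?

2

The 2 elements {M1, M3} hit every block.
No single element lies in every block, so at least 2 are needed and 2 is optimal.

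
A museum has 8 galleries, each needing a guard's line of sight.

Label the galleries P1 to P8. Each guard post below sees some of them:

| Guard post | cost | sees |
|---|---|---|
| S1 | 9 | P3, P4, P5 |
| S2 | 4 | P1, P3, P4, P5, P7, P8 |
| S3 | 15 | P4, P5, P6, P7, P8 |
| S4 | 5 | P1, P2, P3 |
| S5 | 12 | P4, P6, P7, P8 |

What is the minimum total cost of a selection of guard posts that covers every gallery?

20

S3, S4 together cover every gallery (S3 ∪ S4 = {P1, P2, P3, P4, P5, P6, P7, P8}); total cost 15 + 5 = 20.
The greedy pick S2, S4, S5 costs 21; no covering selection beats 20.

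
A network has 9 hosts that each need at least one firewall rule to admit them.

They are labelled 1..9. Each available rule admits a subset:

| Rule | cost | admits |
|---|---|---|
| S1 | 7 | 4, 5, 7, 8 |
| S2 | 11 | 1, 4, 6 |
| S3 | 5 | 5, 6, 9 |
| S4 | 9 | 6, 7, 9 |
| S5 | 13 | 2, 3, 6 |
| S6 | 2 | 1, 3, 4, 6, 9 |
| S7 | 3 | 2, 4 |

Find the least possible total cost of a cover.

12

S1, S6, S7 together cover every host (S1 ∪ S6 ∪ S7 = {1, 2, 3, 4, 5, 6, 7, 8, 9}); total cost 7 + 2 + 3 = 12.
No covering selection has total cost below 12.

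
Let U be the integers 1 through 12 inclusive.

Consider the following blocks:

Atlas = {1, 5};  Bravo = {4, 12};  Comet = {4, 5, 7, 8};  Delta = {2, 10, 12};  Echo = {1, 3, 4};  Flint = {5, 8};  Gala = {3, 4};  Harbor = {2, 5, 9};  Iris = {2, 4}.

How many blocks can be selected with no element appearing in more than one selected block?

Atlas, Delta, Gala are pairwise disjoint (Atlas={1,5}; Delta={2,10,12}; Gala={3,4}).
Every remaining block overlaps one of these, and no 4 of the listed blocks are pairwise disjoint, so 3 is the maximum.

3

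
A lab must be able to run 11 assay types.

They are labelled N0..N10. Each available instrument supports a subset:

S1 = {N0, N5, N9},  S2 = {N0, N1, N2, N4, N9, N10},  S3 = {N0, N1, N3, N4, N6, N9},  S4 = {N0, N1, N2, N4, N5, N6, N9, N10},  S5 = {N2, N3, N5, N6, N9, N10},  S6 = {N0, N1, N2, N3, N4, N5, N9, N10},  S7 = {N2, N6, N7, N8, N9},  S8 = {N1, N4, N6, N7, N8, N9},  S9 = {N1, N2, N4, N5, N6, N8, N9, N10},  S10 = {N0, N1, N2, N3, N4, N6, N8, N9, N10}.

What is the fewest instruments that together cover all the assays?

2

Take {S6, S8}. Their union is {N0, N1, N2, N3, N4, N5, N6, N7, N8, N9, N10}, which is all 11 assays.
No single instrument has all 11 assays (the largest, S10, has 9), so 2 is optimal.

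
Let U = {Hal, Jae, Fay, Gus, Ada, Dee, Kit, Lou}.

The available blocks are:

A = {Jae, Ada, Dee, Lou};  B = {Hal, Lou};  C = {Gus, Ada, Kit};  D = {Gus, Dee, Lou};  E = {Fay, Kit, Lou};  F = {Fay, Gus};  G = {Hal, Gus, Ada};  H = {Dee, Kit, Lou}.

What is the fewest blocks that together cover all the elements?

A and E and G together: A ∪ E ∪ G = {Hal, Jae, Fay, Gus, Ada, Dee, Kit, Lou} — every element is covered.
Only A contains Jae, so A is forced; the remaining 4 elements need at least 2 more blocks (each remaining block adds at most 2) — so at least 3 blocks are needed, and 3 is optimal.

3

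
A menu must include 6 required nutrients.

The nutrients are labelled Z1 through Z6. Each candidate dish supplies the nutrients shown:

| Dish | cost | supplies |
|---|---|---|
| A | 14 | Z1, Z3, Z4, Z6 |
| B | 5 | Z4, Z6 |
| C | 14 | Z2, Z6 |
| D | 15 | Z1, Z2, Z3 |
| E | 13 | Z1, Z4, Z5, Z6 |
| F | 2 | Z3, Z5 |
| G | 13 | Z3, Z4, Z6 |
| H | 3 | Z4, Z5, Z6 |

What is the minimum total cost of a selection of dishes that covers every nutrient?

D, H together cover every nutrient (D ∪ H = {Z1, Z2, Z3, Z4, Z5, Z6}); total cost 15 + 3 = 18.
The greedy pick F, H, D costs 20; no covering selection beats 18.

18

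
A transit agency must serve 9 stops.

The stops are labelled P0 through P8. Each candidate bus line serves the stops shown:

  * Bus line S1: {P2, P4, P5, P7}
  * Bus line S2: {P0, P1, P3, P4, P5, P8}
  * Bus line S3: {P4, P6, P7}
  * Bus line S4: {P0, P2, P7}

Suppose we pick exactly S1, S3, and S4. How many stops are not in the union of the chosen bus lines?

Union of S1, S3, S4 = {P0, P2, P4, P5, P6, P7}.
Not covered: P1, P3, P8 — 3 stops.

3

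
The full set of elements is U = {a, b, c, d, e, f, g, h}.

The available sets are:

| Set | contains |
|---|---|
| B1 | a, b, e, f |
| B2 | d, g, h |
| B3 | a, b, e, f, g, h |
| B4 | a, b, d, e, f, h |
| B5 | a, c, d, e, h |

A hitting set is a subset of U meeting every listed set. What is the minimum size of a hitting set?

2

The 2 elements {e, g} hit every set.
The sets B1, B2 are pairwise disjoint, so any hitting set needs a separate element for each — at least 2. Hence 2 is optimal.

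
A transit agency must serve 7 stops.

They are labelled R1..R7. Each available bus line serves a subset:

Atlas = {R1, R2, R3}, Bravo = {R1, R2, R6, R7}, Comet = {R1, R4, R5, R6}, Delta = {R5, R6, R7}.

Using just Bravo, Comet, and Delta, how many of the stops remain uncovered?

Union of Bravo, Comet, Delta = {R1, R2, R4, R5, R6, R7}.
Not covered: R3 — 1 stop.

1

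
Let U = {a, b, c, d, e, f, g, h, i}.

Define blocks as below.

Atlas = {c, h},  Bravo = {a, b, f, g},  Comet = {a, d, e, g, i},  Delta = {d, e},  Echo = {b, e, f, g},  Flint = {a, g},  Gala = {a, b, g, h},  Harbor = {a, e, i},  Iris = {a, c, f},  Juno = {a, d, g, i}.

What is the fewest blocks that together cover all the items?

3

Take {Atlas, Bravo, Comet}. Their union is {a, b, c, d, e, f, g, h, i}, which is all 9 items.
No 2 of the 10 blocks cover everything (all 45 combinations miss at least one item), so 3 is optimal.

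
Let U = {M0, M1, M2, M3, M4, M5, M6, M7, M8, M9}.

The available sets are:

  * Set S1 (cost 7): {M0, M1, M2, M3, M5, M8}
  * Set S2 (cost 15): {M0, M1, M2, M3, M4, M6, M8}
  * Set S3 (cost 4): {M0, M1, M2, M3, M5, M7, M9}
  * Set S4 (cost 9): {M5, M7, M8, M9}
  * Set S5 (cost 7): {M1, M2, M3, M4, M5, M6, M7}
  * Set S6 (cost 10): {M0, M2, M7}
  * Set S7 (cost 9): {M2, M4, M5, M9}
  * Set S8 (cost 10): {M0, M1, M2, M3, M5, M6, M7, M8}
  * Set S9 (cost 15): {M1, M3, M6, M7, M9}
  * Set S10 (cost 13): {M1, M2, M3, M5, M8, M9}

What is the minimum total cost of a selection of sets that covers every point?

S1, S3, S5 together cover every point (S1 ∪ S3 ∪ S5 = {M0, M1, M2, M3, M4, M5, M6, M7, M8, M9}); total cost 7 + 4 + 7 = 18.
No covering selection has total cost below 18.

18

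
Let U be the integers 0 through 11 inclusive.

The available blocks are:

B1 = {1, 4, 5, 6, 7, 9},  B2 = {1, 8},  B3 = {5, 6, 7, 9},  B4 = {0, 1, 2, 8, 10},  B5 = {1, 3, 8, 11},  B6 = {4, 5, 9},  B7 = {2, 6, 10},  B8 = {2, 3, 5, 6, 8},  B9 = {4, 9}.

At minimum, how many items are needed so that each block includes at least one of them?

3

Take H = {1, 4, 6}. Each listed block contains at least one of these, so H is a hitting set of size 3.
The blocks B5, B7, B9 are pairwise disjoint, so any hitting set needs a separate item for each — at least 3. Hence 3 is optimal.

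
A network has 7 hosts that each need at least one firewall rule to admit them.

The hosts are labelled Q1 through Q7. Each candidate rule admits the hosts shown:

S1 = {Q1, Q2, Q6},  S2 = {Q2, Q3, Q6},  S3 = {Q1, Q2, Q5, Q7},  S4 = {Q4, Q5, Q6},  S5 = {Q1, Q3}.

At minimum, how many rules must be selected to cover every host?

S2 and S3 and S4 together: S2 ∪ S3 ∪ S4 = {Q1, Q2, Q3, Q4, Q5, Q6, Q7} — every host is covered.
Only S4 contains Q4, so S4 is forced; the remaining 4 hosts need at least 2 more rules (each remaining rule adds at most 3) — so at least 3 rules are needed, and 3 is optimal.

3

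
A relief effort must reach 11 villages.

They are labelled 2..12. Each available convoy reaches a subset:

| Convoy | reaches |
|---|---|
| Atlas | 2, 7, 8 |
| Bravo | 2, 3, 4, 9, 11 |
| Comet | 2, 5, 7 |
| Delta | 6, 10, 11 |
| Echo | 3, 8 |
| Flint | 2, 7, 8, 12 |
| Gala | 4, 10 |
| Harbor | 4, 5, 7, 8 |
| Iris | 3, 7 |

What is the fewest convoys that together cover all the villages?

4

Bravo and Comet and Delta and Flint together: Bravo ∪ Comet ∪ Delta ∪ Flint = {2, 3, 4, 5, 6, 7, 8, 9, 10, 11, 12} — every village is covered.
No 3 of the 9 convoys cover everything (all 84 combinations miss at least one village), so 4 is optimal.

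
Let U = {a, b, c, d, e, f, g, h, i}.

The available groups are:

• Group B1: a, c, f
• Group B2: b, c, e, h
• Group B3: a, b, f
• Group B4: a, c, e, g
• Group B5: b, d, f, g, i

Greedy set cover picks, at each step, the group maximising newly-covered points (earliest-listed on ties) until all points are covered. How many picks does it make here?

Greedy: pick B5 (covers 5 new) → pick B2 (covers 3 new) → pick B1 (covers 1 new). Total picks: 3.

3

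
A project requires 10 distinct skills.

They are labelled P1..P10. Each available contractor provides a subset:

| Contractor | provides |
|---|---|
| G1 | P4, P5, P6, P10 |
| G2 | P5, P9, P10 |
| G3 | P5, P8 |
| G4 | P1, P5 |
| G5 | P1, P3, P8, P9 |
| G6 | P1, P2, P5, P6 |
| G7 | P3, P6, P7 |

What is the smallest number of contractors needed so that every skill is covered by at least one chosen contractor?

4

Take {G1, G5, G6, G7}. Their union is {P1, P2, P3, P4, P5, P6, P7, P8, P9, P10}, which is all 10 skills.
Only G7 contains P7, so G7 is forced; the remaining 7 skills need at least 3 more contractors (each remaining contractor adds at most 3) — so at least 4 contractors are needed, and 4 is optimal.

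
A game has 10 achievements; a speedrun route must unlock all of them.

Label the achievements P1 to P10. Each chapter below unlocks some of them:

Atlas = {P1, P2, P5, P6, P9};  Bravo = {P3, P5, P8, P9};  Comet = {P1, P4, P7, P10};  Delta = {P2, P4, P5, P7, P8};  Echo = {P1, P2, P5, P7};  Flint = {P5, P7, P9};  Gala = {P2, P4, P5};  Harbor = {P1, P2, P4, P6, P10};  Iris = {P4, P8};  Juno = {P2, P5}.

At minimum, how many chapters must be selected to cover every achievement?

Take {Bravo, Delta, Harbor}. Their union is {P1, P2, P3, P4, P5, P6, P7, P8, P9, P10}, which is all 10 achievements.
Only Bravo contains P3, so Bravo is forced; the remaining 6 achievements need at least 2 more chapters (each remaining chapter adds at most 5) — so at least 3 chapters are needed, and 3 is optimal.

3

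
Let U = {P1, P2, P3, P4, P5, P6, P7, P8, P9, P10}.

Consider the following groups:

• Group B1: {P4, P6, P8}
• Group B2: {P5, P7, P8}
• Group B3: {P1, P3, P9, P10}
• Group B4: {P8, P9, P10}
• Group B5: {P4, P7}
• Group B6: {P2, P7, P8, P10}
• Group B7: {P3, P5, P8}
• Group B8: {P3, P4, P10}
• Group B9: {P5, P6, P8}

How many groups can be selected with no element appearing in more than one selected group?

B3, B5, B9 are pairwise disjoint (B3={P1,P3,P9,P10}; B5={P4,P7}; B9={P5,P6,P8}).
Every remaining group overlaps one of these, and no 4 of the listed groups are pairwise disjoint, so 3 is the maximum.

3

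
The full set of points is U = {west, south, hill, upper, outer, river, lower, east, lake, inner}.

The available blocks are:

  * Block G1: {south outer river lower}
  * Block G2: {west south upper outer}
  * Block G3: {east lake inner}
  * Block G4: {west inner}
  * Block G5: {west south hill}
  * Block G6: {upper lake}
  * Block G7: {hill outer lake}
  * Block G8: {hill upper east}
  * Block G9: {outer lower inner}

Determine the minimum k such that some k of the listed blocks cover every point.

4

Take {G1, G4, G7, G8}. Their union is {west, south, hill, upper, outer, river, lower, east, lake, inner}, which is all 10 points.
No 3 of the 9 blocks cover everything (all 84 combinations miss at least one point), so 4 is optimal.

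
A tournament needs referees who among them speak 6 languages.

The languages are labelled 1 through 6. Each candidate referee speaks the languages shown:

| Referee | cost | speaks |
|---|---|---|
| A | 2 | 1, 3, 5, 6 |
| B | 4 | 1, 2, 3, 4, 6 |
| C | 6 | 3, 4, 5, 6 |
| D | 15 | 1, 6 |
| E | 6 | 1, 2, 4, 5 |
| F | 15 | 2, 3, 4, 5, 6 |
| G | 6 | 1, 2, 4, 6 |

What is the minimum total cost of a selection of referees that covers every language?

A, B together cover every language (A ∪ B = {1, 2, 3, 4, 5, 6}); total cost 2 + 4 = 6.
No covering selection has total cost below 6.

6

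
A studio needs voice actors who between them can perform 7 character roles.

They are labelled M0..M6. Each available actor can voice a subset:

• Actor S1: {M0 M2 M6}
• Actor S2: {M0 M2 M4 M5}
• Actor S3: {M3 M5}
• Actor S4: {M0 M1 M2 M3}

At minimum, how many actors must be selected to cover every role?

Take {S1, S2, S4}. Their union is {M0, M1, M2, M3, M4, M5, M6}, which is all 7 roles.
Only S4 contains M1, so S4 is forced; the remaining 3 roles need at least 2 more actors (each remaining actor adds at most 2) — so at least 3 actors are needed, and 3 is optimal.

3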